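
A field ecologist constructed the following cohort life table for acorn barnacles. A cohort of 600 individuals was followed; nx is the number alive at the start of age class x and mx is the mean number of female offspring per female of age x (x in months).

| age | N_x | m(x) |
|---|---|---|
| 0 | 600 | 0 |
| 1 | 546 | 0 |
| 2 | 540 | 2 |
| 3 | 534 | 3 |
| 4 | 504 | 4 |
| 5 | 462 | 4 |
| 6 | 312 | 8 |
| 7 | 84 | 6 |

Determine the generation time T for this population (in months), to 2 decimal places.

lx = nx/n0 = nx/600: 1, 0.91, 0.9, 0.89, 0.84, 0.77, 0.52, 0.14
lx·mx: 0, 0, 1.8, 2.67, 3.36, 3.08, 4.16, 0.84 → R0 = 15.91
x·lx·mx: 0, 0, 3.6, 8.01, 13.44, 15.4, 24.96, 5.88 → Σ = 71.29
T = 71.29 / 15.91 = 4.48083… → 4.48

4.48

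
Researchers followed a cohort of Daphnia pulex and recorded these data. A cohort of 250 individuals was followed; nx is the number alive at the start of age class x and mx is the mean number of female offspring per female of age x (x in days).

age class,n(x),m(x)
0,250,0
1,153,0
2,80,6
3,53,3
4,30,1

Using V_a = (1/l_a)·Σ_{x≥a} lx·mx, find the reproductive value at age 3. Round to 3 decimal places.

lx = nx/n0 = nx/250: 1, 0.612, 0.32, 0.212, 0.12
lx·mx for x ≥ 3: 0.636, 0.12 → sum = 0.756
V_3 = 0.756 / l_3 = 0.756 / 0.212 = 3.566038… → 3.566

3.566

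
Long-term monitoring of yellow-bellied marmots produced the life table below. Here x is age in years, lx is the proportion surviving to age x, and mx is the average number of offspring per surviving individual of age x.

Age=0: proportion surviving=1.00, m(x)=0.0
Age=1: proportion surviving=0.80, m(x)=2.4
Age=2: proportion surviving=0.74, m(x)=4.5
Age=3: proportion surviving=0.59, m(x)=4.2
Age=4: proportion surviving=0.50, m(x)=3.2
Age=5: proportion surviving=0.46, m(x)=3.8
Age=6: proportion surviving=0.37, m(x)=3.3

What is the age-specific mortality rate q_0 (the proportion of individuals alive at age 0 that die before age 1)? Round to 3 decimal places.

0.200

q_0 = (l_0 − l_1) / l_0 = (1 − 0.8) / 1
     = 0.2 / 1 = 0.2 → 0.200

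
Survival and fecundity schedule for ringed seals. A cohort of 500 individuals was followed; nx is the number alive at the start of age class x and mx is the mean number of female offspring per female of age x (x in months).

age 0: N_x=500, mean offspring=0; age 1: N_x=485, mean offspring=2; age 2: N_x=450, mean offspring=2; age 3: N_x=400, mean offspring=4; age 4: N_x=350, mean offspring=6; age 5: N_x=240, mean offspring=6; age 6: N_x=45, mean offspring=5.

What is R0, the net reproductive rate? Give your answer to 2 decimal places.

14.47

lx = nx/n0 = nx/500: 1, 0.97, 0.9, 0.8, 0.7, 0.48, 0.09
lx·mx by age: 0, 1.94, 1.8, 3.2, 4.2, 2.88, 0.45
R0 = Σ lx·mx = 14.47 → 14.47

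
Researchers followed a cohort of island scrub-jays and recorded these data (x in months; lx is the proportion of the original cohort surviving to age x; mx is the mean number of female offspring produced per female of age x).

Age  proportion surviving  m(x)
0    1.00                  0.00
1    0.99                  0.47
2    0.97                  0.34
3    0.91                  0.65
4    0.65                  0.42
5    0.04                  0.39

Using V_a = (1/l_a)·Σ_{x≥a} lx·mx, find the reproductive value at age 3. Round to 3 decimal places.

0.967

lx·mx for x ≥ 3: 0.5915, 0.273, 0.0156 → sum = 0.8801
V_3 = 0.8801 / l_3 = 0.8801 / 0.91 = 0.967143… → 0.967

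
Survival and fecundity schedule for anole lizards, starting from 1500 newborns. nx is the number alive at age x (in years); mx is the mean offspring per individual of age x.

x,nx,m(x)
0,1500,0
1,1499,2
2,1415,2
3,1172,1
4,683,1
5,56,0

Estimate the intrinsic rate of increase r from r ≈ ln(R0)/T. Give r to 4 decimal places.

lx = nx/n0 = nx/1500: 1, 0.99933…, 0.94333…, 0.78133…, 0.45533…, 0.03733…
R0 = Σ lx·mx = 0 + 1.99867… + 1.88667… + 0.78133… + 0.45533… + 0 = 5.122…
Σ x·lx·mx = 9.937333…; T = 9.937333…/5.122… = 1.94013…
r ≈ ln(R0)/T = ln(5.122…)/1.94013… = 0.841978… → 0.8420

0.8420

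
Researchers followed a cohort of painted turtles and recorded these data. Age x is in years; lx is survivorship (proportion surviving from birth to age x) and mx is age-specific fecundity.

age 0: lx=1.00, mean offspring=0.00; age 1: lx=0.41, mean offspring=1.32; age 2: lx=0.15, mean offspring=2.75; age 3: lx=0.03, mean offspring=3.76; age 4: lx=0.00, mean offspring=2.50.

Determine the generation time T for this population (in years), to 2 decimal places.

lx·mx: 0, 0.5412, 0.4125, 0.1128, 0 → R0 = 1.0665
x·lx·mx: 0, 0.5412, 0.825, 0.3384, 0 → Σ = 1.7046
T = 1.7046 / 1.0665 = 1.598312… → 1.60

1.60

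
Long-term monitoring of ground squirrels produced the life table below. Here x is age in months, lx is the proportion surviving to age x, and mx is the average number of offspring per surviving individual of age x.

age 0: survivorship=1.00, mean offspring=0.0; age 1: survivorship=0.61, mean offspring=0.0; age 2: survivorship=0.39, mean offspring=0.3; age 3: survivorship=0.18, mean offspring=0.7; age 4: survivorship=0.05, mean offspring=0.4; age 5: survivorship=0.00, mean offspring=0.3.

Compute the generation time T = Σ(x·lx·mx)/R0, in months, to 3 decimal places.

2.631

lx·mx: 0, 0, 0.117, 0.126, 0.02, 0 → R0 = 0.263
x·lx·mx: 0, 0, 0.234, 0.378, 0.08, 0 → Σ = 0.692
T = 0.692 / 0.263 = 2.631179… → 2.631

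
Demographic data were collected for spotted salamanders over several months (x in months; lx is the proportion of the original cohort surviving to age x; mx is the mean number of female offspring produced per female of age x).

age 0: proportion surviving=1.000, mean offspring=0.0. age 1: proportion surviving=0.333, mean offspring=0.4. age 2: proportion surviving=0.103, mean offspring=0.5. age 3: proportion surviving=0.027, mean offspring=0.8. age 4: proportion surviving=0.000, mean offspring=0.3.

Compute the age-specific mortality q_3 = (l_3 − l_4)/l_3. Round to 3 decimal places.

q_3 = (l_3 − l_4) / l_3 = (0.027 − 0) / 0.027
     = 0.027 / 0.027 = 1 → 1.000

1.000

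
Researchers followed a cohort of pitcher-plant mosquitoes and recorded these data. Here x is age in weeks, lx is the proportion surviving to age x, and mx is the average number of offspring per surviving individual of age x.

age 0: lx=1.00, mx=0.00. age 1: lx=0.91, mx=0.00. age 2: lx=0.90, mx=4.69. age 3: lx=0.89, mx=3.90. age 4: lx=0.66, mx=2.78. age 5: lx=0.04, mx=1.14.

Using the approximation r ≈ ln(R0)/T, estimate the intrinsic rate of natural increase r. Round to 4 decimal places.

R0 = Σ lx·mx = 0 + 0 + 4.221 + 3.471 + 1.8348 + 0.0456 = 9.5724
Σ x·lx·mx = 26.4222; T = 26.4222/9.5724 = 2.76025…
r ≈ ln(R0)/T = ln(9.5724)/2.76025… = 0.818363… → 0.8184

0.8184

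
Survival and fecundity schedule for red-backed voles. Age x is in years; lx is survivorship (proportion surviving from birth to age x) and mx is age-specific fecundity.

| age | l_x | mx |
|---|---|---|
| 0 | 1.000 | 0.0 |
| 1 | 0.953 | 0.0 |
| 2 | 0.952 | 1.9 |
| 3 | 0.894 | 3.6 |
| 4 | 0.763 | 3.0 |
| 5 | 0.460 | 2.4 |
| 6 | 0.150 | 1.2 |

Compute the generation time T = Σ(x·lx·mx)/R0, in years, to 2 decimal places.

lx·mx: 0, 0, 1.8088, 3.2184, 2.289, 1.104, 0.18 → R0 = 8.6002
x·lx·mx: 0, 0, 3.6176, 9.6552, 9.156, 5.52, 1.08 → Σ = 29.0288
T = 29.0288 / 8.6002 = 3.375363… → 3.38

3.38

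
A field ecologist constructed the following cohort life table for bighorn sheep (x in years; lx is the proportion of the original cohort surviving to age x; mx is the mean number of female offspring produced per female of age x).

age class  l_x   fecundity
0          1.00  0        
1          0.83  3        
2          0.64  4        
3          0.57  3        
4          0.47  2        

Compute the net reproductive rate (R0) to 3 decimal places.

lx·mx by age: 0, 2.49, 2.56, 1.71, 0.94
R0 = Σ lx·mx = 7.7 → 7.700

7.700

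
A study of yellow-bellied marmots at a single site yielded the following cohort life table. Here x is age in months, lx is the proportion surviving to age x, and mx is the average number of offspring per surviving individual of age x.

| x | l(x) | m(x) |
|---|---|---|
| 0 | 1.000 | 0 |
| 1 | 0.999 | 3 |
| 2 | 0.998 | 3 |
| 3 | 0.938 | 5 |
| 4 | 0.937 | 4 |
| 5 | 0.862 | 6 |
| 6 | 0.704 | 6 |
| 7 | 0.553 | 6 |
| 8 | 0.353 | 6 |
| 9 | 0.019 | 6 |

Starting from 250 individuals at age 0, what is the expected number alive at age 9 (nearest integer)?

Expected survivors = N0 · l_9 = 250 × 0.019 = 4.75 → 5

5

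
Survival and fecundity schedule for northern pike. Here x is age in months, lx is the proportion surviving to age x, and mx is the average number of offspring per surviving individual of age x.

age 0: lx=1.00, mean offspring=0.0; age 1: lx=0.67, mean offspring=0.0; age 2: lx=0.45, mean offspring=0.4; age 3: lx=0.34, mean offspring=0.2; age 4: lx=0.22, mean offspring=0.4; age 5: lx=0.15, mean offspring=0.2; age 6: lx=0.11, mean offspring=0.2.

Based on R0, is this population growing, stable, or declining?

R0 = Σ lx·mx = 0 + 0 + 0.18 + 0.068 + 0.088 + 0.03 + 0.022 = 0.388
R0 < 1, so the population is declining.

declining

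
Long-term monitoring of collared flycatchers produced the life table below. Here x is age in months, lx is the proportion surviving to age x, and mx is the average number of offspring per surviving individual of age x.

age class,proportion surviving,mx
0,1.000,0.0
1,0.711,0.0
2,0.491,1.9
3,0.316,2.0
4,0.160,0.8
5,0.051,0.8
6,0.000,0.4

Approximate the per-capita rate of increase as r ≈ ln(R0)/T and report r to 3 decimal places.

R0 = Σ lx·mx = 0 + 0 + 0.9329 + 0.632 + 0.128 + 0.0408 + 0 = 1.7337
Σ x·lx·mx = 4.4778; T = 4.4778/1.7337 = 2.5828…
r ≈ ln(R0)/T = ln(1.7337)/2.5828… = 0.21305… → 0.213

0.213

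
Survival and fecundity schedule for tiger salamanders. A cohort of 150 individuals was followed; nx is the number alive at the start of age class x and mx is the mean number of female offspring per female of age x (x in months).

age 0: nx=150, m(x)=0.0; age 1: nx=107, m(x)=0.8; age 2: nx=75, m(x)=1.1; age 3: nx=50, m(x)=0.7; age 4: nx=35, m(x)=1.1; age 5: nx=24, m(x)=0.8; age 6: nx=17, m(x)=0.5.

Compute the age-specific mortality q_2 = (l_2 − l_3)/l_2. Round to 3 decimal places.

0.333

lx = nx/n0 = nx/150: 1, 0.71333…, 0.5, 0.33333…, 0.23333…, 0.16, 0.11333…
q_2 = (l_2 − l_3) / l_2 = (0.5 − 0.333333…) / 0.5
     = 0.166667… / 0.5 = 0.333333… → 0.333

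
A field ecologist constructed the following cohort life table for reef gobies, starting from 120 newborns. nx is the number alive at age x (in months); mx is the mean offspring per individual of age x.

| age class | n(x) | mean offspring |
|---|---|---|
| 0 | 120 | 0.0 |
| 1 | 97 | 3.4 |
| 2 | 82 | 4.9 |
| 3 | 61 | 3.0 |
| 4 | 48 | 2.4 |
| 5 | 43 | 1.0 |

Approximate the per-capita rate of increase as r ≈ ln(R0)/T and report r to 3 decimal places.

0.997

lx = nx/n0 = nx/120: 1, 0.80833…, 0.68333…, 0.50833…, 0.4, 0.35833…
R0 = Σ lx·mx = 0 + 2.74833… + 3.34833… + 1.525… + 0.96 + 0.35833… = 8.94…
Σ x·lx·mx = 19.651667…; T = 19.651667…/8.94… = 2.19817…
r ≈ ln(R0)/T = ln(8.94…)/2.19817… = 0.99653… → 0.997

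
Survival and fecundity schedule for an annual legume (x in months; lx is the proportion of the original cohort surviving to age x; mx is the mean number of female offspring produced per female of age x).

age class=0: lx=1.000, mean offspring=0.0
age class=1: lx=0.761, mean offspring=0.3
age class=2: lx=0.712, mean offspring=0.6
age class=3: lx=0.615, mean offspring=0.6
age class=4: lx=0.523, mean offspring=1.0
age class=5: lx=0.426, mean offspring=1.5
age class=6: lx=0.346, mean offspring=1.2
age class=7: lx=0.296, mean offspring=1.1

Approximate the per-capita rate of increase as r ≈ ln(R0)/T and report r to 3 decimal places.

0.257

R0 = Σ lx·mx = 0 + 0.2283 + 0.4272 + 0.369 + 0.523 + 0.639 + 0.4152 + 0.3256 = 2.9273
Σ x·lx·mx = 12.2471; T = 12.2471/2.9273 = 4.18375…
r ≈ ln(R0)/T = ln(2.9273)/4.18375… = 0.25673… → 0.257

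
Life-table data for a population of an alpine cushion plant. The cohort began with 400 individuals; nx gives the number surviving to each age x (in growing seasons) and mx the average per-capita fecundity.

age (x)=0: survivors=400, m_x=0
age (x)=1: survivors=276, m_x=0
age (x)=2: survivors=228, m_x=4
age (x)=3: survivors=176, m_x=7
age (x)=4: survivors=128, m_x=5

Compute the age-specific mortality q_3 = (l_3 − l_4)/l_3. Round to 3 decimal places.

0.273

lx = nx/n0 = nx/400: 1, 0.69, 0.57, 0.44, 0.32
q_3 = (l_3 − l_4) / l_3 = (0.44 − 0.32) / 0.44
     = 0.12 / 0.44 = 0.272727… → 0.273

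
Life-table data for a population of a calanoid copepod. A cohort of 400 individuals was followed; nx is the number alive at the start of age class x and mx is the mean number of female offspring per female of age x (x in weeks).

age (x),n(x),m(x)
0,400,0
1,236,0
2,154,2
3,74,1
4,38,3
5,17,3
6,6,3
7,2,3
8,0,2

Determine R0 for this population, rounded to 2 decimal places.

1.43

lx = nx/n0 = nx/400: 1, 0.59, 0.385, 0.185, 0.095, 0.0425, 0.015, 0.005, 0
lx·mx by age: 0, 0, 0.77, 0.185, 0.285, 0.1275, 0.045, 0.015, 0
R0 = Σ lx·mx = 1.4275 → 1.43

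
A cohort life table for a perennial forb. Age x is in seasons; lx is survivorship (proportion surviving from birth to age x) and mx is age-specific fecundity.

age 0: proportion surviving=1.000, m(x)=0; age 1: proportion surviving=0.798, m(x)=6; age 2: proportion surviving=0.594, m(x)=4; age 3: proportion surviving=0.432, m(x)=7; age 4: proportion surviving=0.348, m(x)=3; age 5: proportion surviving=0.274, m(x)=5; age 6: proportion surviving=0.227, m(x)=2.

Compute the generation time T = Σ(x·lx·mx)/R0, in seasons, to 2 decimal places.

2.48

lx·mx: 0, 4.788, 2.376, 3.024, 1.044, 1.37, 0.454 → R0 = 13.056
x·lx·mx: 0, 4.788, 4.752, 9.072, 4.176, 6.85, 2.724 → Σ = 32.362
T = 32.362 / 13.056 = 2.478707… → 2.48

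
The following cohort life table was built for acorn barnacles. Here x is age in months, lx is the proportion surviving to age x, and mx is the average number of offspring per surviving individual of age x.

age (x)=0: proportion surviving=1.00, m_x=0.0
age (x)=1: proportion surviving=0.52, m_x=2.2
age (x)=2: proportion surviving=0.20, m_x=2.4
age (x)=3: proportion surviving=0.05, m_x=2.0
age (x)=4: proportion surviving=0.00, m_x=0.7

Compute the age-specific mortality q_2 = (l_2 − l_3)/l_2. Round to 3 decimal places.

q_2 = (l_2 − l_3) / l_2 = (0.2 − 0.05) / 0.2
     = 0.15 / 0.2 = 0.75 → 0.750

0.750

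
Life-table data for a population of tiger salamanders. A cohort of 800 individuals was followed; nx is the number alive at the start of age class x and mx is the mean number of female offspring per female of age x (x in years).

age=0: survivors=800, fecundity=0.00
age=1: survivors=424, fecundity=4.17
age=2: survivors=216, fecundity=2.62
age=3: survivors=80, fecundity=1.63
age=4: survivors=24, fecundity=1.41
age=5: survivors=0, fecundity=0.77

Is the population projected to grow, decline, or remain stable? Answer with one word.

lx = nx/n0 = nx/800: 1, 0.53, 0.27, 0.1, 0.03, 0
R0 = Σ lx·mx = 0 + 2.2101 + 0.7074 + 0.163 + 0.0423 + 0 = 3.1228
R0 > 1, so the population is growing.

growing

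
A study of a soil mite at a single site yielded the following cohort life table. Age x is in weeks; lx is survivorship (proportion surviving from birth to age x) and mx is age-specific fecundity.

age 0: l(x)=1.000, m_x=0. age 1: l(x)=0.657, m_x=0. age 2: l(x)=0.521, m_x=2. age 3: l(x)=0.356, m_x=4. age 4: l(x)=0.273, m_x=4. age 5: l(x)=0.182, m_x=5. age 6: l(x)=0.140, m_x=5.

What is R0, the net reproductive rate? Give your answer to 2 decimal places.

lx·mx by age: 0, 0, 1.042, 1.424, 1.092, 0.91, 0.7
R0 = Σ lx·mx = 5.168 → 5.17

5.17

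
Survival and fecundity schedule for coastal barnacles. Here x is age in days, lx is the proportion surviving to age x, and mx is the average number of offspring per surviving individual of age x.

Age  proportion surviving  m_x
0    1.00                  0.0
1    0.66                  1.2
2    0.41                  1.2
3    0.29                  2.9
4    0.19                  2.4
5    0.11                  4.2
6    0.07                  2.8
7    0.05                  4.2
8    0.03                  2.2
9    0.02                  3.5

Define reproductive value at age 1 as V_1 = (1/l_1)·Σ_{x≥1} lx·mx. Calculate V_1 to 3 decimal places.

5.432

lx·mx for x ≥ 1: 0.792, 0.492, 0.841, 0.456, 0.462, 0.196, 0.21, 0.066, 0.07 → sum = 3.585
V_1 = 3.585 / l_1 = 3.585 / 0.66 = 5.431818… → 5.432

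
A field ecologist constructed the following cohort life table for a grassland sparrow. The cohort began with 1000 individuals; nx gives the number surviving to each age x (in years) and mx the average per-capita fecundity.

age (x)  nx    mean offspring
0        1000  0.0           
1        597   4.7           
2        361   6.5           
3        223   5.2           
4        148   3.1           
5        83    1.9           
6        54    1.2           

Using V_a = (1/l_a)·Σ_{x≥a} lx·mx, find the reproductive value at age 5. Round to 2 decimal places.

2.68

lx = nx/n0 = nx/1000: 1, 0.597, 0.361, 0.223, 0.148, 0.083, 0.054
lx·mx for x ≥ 5: 0.1577, 0.0648 → sum = 0.2225
V_5 = 0.2225 / l_5 = 0.2225 / 0.083 = 2.680723… → 2.68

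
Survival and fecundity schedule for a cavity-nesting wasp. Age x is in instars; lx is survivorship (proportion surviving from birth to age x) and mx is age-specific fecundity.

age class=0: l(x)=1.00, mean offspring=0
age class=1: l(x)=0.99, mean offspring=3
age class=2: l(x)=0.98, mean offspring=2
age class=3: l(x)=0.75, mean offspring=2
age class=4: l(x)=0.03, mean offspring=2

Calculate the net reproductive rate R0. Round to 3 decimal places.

6.490

lx·mx by age: 0, 2.97, 1.96, 1.5, 0.06
R0 = Σ lx·mx = 6.49 → 6.490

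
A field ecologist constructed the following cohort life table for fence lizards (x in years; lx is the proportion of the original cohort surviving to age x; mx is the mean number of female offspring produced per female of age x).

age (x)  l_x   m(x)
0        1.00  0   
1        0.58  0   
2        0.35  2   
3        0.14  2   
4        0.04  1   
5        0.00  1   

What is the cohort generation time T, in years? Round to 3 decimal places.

2.353

lx·mx: 0, 0, 0.7, 0.28, 0.04, 0 → R0 = 1.02
x·lx·mx: 0, 0, 1.4, 0.84, 0.16, 0 → Σ = 2.4
T = 2.4 / 1.02 = 2.352941… → 2.353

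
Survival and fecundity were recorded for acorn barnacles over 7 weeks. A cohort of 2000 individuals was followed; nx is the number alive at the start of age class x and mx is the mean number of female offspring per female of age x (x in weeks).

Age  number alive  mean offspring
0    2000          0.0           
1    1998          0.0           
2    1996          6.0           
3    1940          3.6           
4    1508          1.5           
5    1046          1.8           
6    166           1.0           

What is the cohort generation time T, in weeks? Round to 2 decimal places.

lx = nx/n0 = nx/2000: 1, 0.999, 0.998, 0.97, 0.754, 0.523, 0.083
lx·mx: 0, 0, 5.988, 3.492, 1.131, 0.9414, 0.083 → R0 = 11.6354
x·lx·mx: 0, 0, 11.976, 10.476, 4.524, 4.707, 0.498 → Σ = 32.181
T = 32.181 / 11.6354 = 2.765784… → 2.77

2.77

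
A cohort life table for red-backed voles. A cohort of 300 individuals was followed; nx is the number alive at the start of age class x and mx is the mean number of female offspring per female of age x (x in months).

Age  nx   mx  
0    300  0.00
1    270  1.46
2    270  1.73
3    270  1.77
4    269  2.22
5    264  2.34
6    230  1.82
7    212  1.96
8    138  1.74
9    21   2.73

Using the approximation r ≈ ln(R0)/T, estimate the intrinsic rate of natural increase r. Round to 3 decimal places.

0.574

lx = nx/n0 = nx/300: 1, 0.9, 0.9, 0.9, 0.89667…, 0.88, 0.76667…, 0.70667…, 0.46, 0.07
R0 = Σ lx·mx = 0 + 1.314 + 1.557 + 1.593 + 1.9906… + 2.0592 + 1.39533… + 1.38507… + 0.8004 + 0.1911 = 12.2857…
Σ x·lx·mx = 53.655967…; T = 53.655967…/12.2857… = 4.36735…
r ≈ ln(R0)/T = ln(12.2857…)/4.36735… = 0.57436… → 0.574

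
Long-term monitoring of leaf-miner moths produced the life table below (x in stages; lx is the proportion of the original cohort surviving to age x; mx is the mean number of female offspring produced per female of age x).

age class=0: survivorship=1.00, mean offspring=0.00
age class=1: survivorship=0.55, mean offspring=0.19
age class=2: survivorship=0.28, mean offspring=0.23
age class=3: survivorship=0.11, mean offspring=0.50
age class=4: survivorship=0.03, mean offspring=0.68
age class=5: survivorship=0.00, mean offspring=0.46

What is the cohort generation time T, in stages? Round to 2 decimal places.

lx·mx: 0, 0.1045, 0.0644, 0.055, 0.0204, 0 → R0 = 0.2443
x·lx·mx: 0, 0.1045, 0.1288, 0.165, 0.0816, 0 → Σ = 0.4799
T = 0.4799 / 0.2443 = 1.964388… → 1.96

1.96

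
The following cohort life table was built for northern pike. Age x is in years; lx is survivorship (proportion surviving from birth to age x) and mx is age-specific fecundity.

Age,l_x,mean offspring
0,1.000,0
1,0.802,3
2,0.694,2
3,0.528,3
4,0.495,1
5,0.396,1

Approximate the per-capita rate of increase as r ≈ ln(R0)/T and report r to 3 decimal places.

R0 = Σ lx·mx = 0 + 2.406 + 1.388 + 1.584 + 0.495 + 0.396 = 6.269
Σ x·lx·mx = 13.894; T = 13.894/6.269 = 2.2163…
r ≈ ln(R0)/T = ln(6.269)/2.2163… = 0.82823… → 0.828

0.828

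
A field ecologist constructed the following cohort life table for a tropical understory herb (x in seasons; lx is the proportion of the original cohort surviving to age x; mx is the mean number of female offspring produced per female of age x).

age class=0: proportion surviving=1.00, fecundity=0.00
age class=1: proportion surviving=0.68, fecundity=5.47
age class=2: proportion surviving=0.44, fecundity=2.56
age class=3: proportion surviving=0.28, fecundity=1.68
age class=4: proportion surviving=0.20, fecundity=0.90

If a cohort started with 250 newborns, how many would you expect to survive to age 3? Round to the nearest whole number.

70

Expected survivors = N0 · l_3 = 250 × 0.28 = 70 → 70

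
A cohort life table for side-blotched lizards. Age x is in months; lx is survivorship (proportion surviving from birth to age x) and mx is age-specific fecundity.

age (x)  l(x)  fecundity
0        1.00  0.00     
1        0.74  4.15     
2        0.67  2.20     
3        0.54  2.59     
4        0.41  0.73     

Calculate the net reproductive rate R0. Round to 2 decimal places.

6.24

lx·mx by age: 0, 3.071, 1.474, 1.3986, 0.2993
R0 = Σ lx·mx = 6.2429 → 6.24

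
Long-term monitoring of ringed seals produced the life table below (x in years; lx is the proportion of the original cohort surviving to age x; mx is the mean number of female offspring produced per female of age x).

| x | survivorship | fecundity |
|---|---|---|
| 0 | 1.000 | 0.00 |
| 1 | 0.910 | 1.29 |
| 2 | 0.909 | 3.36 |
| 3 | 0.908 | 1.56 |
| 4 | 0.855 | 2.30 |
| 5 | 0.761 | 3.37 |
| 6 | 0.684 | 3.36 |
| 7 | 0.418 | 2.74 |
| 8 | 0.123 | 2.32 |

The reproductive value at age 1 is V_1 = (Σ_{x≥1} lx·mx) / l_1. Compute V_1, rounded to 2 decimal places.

lx·mx for x ≥ 1: 1.1739, 3.05424, 1.41648, 1.9665, 2.56457, 2.29824, 1.14532, 0.28536 → sum = 13.90461
V_1 = 13.90461 / l_1 = 13.90461 / 0.91 = 15.279791… → 15.28

15.28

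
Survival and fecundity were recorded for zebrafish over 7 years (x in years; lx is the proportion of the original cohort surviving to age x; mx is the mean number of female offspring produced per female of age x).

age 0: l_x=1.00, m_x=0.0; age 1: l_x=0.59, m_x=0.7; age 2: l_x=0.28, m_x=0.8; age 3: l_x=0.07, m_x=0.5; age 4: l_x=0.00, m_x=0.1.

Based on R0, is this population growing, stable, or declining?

declining

R0 = Σ lx·mx = 0 + 0.413 + 0.224 + 0.035 + 0 = 0.672
R0 < 1, so the population is declining.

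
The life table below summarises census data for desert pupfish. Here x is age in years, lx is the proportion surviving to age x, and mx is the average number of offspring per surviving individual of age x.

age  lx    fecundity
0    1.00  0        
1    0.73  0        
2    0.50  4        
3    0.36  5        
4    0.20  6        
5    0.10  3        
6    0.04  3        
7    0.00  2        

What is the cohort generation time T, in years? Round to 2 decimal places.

3.03

lx·mx: 0, 0, 2, 1.8, 1.2, 0.3, 0.12, 0 → R0 = 5.42
x·lx·mx: 0, 0, 4, 5.4, 4.8, 1.5, 0.72, 0 → Σ = 16.42
T = 16.42 / 5.42 = 3.02952… → 3.03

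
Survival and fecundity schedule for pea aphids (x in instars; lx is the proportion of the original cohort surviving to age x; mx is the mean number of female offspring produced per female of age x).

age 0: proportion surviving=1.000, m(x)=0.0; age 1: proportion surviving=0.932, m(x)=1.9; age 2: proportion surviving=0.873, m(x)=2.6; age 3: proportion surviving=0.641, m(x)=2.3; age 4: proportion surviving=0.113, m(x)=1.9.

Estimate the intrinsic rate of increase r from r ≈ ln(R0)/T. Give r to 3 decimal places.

R0 = Σ lx·mx = 0 + 1.7708 + 2.2698 + 1.4743 + 0.2147 = 5.7296
Σ x·lx·mx = 11.5921; T = 11.5921/5.7296 = 2.0232…
r ≈ ln(R0)/T = ln(5.7296)/2.0232… = 0.86282… → 0.863

0.863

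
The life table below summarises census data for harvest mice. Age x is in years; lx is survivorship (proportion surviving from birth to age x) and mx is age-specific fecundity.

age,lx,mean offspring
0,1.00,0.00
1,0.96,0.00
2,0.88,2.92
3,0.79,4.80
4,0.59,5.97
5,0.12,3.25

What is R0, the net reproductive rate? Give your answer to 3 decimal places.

lx·mx by age: 0, 0, 2.5696, 3.792, 3.5223, 0.39
R0 = Σ lx·mx = 10.2739 → 10.274

10.274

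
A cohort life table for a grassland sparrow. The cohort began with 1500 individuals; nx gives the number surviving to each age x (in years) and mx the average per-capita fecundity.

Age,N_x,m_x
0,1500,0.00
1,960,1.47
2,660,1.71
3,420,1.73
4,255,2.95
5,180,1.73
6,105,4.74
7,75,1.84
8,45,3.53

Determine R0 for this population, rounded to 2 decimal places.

lx = nx/n0 = nx/1500: 1, 0.64, 0.44, 0.28, 0.17, 0.12, 0.07, 0.05, 0.03
lx·mx by age: 0, 0.9408, 0.7524, 0.4844, 0.5015, 0.2076, 0.3318, 0.092, 0.1059
R0 = Σ lx·mx = 3.4164 → 3.42

3.42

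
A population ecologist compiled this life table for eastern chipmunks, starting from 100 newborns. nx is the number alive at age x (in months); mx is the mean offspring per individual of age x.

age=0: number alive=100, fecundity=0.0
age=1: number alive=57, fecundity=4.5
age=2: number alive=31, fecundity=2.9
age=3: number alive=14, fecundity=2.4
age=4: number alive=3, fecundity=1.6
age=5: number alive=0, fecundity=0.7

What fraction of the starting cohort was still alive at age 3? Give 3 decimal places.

l_3 = n_3/n_0 = 14/100 = 0.14 → 0.140

0.140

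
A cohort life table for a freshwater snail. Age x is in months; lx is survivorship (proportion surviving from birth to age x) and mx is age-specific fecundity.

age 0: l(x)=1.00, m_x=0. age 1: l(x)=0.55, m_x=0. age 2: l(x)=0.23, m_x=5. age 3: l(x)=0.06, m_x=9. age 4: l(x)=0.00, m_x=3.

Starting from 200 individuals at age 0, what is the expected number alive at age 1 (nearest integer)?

Expected survivors = N0 · l_1 = 200 × 0.55 = 110 → 110

110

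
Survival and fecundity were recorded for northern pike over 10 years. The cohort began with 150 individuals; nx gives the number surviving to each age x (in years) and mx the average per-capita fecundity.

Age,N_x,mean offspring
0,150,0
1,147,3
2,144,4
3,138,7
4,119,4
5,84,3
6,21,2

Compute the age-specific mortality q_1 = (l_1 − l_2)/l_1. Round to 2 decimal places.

lx = nx/n0 = nx/150: 1, 0.98, 0.96, 0.92, 0.79333…, 0.56, 0.14
q_1 = (l_1 − l_2) / l_1 = (0.98 − 0.96) / 0.98
     = 0.02 / 0.98 = 0.020408… → 0.02

0.02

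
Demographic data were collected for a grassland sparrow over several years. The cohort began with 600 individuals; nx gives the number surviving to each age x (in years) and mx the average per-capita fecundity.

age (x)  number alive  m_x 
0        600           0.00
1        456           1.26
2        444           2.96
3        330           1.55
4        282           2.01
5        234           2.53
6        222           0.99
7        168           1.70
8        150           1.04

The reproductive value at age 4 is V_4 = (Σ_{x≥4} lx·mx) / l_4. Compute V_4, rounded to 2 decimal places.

lx = nx/n0 = nx/600: 1, 0.76, 0.74, 0.55, 0.47, 0.39, 0.37, 0.28, 0.25
lx·mx for x ≥ 4: 0.9447, 0.9867, 0.3663, 0.476, 0.26 → sum = 3.0337
V_4 = 3.0337 / l_4 = 3.0337 / 0.47 = 6.454681… → 6.45

6.45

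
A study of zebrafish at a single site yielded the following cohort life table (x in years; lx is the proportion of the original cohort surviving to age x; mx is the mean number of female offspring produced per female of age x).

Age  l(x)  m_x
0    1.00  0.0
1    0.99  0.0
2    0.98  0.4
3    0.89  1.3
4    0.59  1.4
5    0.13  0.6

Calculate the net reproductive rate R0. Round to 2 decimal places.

2.45

lx·mx by age: 0, 0, 0.392, 1.157, 0.826, 0.078
R0 = Σ lx·mx = 2.453 → 2.45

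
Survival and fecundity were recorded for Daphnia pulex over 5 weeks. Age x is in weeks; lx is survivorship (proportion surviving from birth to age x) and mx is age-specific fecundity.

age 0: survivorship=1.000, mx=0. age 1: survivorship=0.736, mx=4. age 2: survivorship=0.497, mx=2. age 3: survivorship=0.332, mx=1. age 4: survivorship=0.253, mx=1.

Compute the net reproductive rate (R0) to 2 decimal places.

lx·mx by age: 0, 2.944, 0.994, 0.332, 0.253
R0 = Σ lx·mx = 4.523 → 4.52

4.52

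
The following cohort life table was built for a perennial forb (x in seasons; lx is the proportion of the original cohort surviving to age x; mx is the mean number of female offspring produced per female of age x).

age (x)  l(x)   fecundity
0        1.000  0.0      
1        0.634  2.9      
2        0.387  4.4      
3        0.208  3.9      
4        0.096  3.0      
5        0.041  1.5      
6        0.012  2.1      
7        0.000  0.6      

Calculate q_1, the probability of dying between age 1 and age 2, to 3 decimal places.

0.390

q_1 = (l_1 − l_2) / l_1 = (0.634 − 0.387) / 0.634
     = 0.247 / 0.634 = 0.38959… → 0.390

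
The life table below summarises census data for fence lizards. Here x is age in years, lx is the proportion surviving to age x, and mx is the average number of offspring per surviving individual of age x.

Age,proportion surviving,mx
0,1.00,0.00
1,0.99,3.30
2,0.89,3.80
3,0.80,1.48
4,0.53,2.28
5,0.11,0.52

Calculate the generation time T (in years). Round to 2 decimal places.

2.06

lx·mx: 0, 3.267, 3.382, 1.184, 1.2084, 0.0572 → R0 = 9.0986
x·lx·mx: 0, 3.267, 6.764, 3.552, 4.8336, 0.286 → Σ = 18.7026
T = 18.7026 / 9.0986 = 2.055547… → 2.06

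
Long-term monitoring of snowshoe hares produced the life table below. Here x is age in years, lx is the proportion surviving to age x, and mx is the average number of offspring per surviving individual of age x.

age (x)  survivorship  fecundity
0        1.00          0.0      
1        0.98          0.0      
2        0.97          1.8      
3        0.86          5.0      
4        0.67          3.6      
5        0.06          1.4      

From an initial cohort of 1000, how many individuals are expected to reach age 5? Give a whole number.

60

Expected survivors = N0 · l_5 = 1000 × 0.06 = 60 → 60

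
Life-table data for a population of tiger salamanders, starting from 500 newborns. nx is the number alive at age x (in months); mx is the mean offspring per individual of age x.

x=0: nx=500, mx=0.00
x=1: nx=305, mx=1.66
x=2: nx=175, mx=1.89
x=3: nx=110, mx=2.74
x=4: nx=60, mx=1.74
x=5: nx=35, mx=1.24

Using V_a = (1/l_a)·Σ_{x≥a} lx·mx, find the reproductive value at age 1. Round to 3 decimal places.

lx = nx/n0 = nx/500: 1, 0.61, 0.35, 0.22, 0.12, 0.07
lx·mx for x ≥ 1: 1.0126, 0.6615, 0.6028, 0.2088, 0.0868 → sum = 2.5725
V_1 = 2.5725 / l_1 = 2.5725 / 0.61 = 4.217213… → 4.217

4.217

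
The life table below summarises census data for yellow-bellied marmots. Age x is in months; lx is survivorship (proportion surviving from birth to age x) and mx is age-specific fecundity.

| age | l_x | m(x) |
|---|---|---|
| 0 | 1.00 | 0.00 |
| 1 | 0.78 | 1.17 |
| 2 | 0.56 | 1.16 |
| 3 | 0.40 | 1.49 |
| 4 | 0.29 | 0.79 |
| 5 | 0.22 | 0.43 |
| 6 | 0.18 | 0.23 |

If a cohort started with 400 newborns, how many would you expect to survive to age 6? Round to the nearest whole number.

72

Expected survivors = N0 · l_6 = 400 × 0.18 = 72 → 72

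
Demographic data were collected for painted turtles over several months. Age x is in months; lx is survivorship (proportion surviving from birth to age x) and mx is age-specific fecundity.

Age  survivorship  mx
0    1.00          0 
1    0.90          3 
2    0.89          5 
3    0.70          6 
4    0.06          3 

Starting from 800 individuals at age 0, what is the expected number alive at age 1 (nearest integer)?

Expected survivors = N0 · l_1 = 800 × 0.90 = 720 → 720

720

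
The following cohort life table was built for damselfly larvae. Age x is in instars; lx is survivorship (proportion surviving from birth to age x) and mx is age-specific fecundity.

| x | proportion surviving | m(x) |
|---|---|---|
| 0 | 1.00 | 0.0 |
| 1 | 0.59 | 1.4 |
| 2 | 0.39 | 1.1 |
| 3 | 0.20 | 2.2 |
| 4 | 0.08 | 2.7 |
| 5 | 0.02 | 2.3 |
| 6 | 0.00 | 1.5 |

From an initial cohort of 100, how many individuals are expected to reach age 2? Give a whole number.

39

Expected survivors = N0 · l_2 = 100 × 0.39 = 39 → 39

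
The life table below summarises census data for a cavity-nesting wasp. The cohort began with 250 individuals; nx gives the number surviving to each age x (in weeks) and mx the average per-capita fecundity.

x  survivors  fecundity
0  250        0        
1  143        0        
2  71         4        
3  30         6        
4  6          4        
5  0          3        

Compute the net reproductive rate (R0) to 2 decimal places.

lx = nx/n0 = nx/250: 1, 0.572, 0.284, 0.12, 0.024, 0
lx·mx by age: 0, 0, 1.136, 0.72, 0.096, 0
R0 = Σ lx·mx = 1.952 → 1.95

1.95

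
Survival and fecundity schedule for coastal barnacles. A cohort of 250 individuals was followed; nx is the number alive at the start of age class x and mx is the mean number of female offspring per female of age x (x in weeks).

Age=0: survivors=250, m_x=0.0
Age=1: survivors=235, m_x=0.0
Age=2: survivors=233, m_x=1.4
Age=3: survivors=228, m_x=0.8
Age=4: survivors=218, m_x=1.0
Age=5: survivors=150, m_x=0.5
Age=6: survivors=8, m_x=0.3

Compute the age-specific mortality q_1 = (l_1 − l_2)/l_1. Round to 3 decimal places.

lx = nx/n0 = nx/250: 1, 0.94, 0.932, 0.912, 0.872, 0.6, 0.032
q_1 = (l_1 − l_2) / l_1 = (0.94 − 0.932) / 0.94
     = 0.008 / 0.94 = 0.008511… → 0.009

0.009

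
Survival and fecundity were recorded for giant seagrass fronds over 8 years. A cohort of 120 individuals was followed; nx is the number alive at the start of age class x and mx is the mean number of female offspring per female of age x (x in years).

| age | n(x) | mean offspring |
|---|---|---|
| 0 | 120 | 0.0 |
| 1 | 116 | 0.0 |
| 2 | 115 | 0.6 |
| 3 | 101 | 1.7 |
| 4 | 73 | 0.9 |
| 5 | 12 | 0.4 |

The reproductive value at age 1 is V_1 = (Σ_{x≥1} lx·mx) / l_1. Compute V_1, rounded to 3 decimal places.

lx = nx/n0 = nx/120: 1, 0.96667…, 0.95833…, 0.84167…, 0.60833…, 0.1
lx·mx for x ≥ 1: 0, 0.575…, 1.430833…, 0.5475…, 0.04 → sum = 2.593333…
V_1 = 2.593333… / l_1 = 2.593333… / 0.966667… = 2.682759… → 2.683

2.683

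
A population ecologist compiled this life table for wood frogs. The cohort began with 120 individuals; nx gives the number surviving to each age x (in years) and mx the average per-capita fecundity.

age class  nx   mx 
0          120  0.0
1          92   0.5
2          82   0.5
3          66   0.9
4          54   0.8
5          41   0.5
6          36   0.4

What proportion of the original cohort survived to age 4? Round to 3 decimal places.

0.450

l_4 = n_4/n_0 = 54/120 = 0.45 → 0.450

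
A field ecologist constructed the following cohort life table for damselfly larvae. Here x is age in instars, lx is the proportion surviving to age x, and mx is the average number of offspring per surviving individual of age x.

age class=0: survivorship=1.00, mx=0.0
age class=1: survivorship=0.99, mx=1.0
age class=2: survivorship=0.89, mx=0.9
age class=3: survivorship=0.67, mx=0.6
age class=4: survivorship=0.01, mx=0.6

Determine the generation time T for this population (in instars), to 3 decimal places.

lx·mx: 0, 0.99, 0.801, 0.402, 0.006 → R0 = 2.199
x·lx·mx: 0, 0.99, 1.602, 1.206, 0.024 → Σ = 3.822
T = 3.822 / 2.199 = 1.738063… → 1.738

1.738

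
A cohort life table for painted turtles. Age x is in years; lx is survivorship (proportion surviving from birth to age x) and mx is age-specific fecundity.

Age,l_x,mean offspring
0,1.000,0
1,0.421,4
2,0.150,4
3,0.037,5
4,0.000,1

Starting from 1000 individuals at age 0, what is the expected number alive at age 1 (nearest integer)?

421

Expected survivors = N0 · l_1 = 1000 × 0.421 = 421 → 421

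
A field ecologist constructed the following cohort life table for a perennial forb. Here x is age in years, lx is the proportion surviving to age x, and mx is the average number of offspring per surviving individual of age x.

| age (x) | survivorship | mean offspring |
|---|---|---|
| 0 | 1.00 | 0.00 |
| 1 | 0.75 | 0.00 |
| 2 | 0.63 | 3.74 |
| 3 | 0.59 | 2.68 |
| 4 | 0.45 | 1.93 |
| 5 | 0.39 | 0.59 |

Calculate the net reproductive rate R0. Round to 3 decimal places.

lx·mx by age: 0, 0, 2.3562, 1.5812, 0.8685, 0.2301
R0 = Σ lx·mx = 5.036 → 5.036

5.036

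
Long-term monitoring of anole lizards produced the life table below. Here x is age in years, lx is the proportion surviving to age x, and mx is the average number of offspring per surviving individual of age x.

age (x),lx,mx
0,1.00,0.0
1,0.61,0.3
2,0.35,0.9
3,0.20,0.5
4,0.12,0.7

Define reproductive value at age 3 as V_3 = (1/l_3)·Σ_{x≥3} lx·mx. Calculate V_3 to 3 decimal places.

lx·mx for x ≥ 3: 0.1, 0.084 → sum = 0.184
V_3 = 0.184 / l_3 = 0.184 / 0.2 = 0.92 → 0.920

0.920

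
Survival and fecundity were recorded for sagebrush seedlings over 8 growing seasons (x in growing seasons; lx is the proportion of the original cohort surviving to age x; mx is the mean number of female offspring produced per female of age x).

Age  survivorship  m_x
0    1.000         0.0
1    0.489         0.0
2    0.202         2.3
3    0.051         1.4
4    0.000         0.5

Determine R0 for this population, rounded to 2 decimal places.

lx·mx by age: 0, 0, 0.4646, 0.0714, 0
R0 = Σ lx·mx = 0.536 → 0.54

0.54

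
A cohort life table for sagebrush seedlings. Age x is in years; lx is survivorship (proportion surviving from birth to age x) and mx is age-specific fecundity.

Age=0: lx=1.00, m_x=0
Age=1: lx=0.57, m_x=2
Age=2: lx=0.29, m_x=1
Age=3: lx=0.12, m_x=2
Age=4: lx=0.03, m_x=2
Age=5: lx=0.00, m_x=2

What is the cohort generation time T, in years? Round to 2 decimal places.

1.55

lx·mx: 0, 1.14, 0.29, 0.24, 0.06, 0 → R0 = 1.73
x·lx·mx: 0, 1.14, 0.58, 0.72, 0.24, 0 → Σ = 2.68
T = 2.68 / 1.73 = 1.549133… → 1.55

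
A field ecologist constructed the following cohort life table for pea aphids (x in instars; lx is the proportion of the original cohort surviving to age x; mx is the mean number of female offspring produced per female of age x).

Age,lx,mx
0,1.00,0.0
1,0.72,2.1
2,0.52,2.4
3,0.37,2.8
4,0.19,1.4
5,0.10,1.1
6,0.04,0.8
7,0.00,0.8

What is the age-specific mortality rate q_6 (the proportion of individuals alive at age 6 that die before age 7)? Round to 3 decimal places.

q_6 = (l_6 − l_7) / l_6 = (0.04 − 0) / 0.04
     = 0.04 / 0.04 = 1 → 1.000

1.000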